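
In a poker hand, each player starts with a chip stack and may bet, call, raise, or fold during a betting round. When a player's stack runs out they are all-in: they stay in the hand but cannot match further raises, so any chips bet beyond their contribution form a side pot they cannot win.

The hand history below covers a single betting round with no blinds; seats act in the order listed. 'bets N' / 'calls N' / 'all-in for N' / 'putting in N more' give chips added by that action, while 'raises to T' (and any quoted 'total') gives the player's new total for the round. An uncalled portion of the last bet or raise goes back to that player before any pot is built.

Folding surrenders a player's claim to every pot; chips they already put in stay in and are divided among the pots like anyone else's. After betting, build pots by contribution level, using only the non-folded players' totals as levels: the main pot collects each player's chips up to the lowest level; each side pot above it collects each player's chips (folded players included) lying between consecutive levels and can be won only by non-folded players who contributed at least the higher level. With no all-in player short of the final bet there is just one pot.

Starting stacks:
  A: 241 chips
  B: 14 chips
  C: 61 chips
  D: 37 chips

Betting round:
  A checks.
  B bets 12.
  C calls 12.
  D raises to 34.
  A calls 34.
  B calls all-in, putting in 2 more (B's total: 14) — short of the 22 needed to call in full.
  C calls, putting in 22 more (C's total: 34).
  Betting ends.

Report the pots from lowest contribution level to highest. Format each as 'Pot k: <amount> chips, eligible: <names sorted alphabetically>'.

Contributions: A=34, B=14, C=34, D=34
Pot levels (distinct totals of non-folded players): 14, 34
Layer 1-14: 14 each from A, B, C, D = 14*4 = 56 chips; eligible A, B, C, D
Layer 15-34: 20 each from A, C, D = 20*3 = 60 chips; eligible A, C, D

Pot 1: 56 chips, eligible: A, B, C, D
Pot 2: 60 chips, eligible: A, C, D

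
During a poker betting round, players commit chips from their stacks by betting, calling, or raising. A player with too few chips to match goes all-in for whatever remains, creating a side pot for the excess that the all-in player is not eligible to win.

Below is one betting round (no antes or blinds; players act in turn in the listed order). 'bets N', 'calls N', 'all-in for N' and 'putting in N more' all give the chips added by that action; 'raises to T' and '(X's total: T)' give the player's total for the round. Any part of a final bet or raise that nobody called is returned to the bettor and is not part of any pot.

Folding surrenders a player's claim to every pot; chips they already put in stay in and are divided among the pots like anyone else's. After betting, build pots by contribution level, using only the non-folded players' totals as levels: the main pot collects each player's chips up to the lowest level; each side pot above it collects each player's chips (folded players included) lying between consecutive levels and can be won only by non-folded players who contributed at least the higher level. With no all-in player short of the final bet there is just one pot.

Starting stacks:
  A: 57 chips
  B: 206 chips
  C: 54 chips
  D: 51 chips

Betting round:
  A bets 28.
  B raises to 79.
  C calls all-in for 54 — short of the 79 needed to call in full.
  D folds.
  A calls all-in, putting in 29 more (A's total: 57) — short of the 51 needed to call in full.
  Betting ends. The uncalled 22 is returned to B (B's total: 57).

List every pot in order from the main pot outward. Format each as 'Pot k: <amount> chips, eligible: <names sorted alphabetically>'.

Pot 1: 162 chips, eligible: A, B, C
Pot 2: 6 chips, eligible: A, B

Derivation:
Contributions (after 22 returned to B): A=57, B=57, C=54
Folded: D
Pot levels (distinct totals of non-folded players): 54, 57
Layer 1-54: 54 each from A, B, C = 54*3 = 162 chips; eligible A, B, C
Layer 55-57: 3 each from A, B = 3*2 = 6 chips; eligible A, B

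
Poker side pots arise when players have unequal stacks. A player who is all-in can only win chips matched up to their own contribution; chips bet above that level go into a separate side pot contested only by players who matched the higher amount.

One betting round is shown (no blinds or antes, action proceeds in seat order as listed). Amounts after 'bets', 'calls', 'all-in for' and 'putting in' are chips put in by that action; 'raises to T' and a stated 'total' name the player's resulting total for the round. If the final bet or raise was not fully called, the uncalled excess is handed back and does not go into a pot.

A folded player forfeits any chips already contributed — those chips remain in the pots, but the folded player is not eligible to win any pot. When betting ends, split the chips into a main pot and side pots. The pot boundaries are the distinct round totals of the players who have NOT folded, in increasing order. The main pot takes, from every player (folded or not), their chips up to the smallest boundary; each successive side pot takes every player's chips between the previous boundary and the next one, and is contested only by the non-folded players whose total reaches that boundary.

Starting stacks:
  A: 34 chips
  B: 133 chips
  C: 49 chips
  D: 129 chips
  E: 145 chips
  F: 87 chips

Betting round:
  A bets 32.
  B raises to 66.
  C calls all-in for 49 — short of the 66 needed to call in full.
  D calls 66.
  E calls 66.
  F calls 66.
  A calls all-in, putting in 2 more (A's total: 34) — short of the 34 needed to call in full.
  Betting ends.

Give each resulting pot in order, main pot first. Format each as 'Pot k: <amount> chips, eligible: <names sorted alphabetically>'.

Pot 1: 204 chips, eligible: A, B, C, D, E, F
Pot 2: 75 chips, eligible: B, C, D, E, F
Pot 3: 68 chips, eligible: B, D, E, F

Derivation:
Contributions: A=34, B=66, C=49, D=66, E=66, F=66
Pot levels (distinct totals of non-folded players): 34, 49, 66
Layer 1-34: 34 each from A, B, C, D, E, F = 34*6 = 204 chips; eligible A, B, C, D, E, F
Layer 35-49: 15 each from B, C, D, E, F = 15*5 = 75 chips; eligible B, C, D, E, F
Layer 50-66: 17 each from B, D, E, F = 17*4 = 68 chips; eligible B, D, E, F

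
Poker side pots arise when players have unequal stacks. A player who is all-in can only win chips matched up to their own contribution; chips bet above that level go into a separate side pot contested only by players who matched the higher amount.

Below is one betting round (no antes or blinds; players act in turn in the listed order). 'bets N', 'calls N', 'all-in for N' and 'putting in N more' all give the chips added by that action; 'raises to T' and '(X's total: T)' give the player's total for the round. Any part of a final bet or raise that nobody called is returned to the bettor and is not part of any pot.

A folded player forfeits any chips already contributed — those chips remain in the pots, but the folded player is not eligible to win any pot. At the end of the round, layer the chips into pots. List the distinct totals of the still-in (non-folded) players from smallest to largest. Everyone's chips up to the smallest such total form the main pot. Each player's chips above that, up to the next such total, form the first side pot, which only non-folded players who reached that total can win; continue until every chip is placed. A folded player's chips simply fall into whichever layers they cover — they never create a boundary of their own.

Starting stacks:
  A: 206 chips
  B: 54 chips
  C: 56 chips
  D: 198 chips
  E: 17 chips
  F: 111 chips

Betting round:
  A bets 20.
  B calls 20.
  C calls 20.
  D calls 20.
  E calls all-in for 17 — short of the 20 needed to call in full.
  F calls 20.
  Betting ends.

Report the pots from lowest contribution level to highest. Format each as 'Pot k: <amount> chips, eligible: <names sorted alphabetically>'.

Contributions: A=20, B=20, C=20, D=20, E=17, F=20
Pot levels (distinct totals of non-folded players): 17, 20
Layer 1-17: 17 each from A, B, C, D, E, F = 17*6 = 102 chips; eligible A, B, C, D, E, F
Layer 18-20: 3 each from A, B, C, D, F = 3*5 = 15 chips; eligible A, B, C, D, F

Pot 1: 102 chips, eligible: A, B, C, D, E, F
Pot 2: 15 chips, eligible: A, B, C, D, F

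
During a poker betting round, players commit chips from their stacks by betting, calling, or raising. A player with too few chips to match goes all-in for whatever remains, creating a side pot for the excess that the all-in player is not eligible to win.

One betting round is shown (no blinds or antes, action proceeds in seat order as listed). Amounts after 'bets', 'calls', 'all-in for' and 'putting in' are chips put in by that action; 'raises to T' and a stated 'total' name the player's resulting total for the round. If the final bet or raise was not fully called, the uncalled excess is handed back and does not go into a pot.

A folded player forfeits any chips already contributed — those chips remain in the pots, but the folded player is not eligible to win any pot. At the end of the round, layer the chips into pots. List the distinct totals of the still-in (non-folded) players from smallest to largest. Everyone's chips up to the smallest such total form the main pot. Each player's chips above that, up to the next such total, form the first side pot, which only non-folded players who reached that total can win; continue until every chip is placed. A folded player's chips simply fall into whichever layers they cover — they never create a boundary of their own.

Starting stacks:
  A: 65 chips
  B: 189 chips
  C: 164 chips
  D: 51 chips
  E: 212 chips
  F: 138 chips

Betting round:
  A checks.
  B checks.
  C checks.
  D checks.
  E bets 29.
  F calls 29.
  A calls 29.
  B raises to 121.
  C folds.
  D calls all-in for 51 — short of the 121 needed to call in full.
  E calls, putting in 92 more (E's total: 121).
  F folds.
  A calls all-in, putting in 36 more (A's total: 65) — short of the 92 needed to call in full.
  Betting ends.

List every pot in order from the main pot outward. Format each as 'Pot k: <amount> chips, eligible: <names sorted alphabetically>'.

Contributions: A=65, B=121, D=51, E=121, F=29
Folded: C, F
Pot levels (distinct totals of non-folded players): 51, 65, 121
Layer 1-51: A 51 + B 51 + D 51 + E 51 + F 29 = 233 chips; eligible A, B, D, E
Layer 52-65: 14 each from A, B, E = 14*3 = 42 chips; eligible A, B, E
Layer 66-121: 56 each from B, E = 56*2 = 112 chips; eligible B, E

Pot 1: 233 chips, eligible: A, B, D, E
Pot 2: 42 chips, eligible: A, B, E
Pot 3: 112 chips, eligible: B, E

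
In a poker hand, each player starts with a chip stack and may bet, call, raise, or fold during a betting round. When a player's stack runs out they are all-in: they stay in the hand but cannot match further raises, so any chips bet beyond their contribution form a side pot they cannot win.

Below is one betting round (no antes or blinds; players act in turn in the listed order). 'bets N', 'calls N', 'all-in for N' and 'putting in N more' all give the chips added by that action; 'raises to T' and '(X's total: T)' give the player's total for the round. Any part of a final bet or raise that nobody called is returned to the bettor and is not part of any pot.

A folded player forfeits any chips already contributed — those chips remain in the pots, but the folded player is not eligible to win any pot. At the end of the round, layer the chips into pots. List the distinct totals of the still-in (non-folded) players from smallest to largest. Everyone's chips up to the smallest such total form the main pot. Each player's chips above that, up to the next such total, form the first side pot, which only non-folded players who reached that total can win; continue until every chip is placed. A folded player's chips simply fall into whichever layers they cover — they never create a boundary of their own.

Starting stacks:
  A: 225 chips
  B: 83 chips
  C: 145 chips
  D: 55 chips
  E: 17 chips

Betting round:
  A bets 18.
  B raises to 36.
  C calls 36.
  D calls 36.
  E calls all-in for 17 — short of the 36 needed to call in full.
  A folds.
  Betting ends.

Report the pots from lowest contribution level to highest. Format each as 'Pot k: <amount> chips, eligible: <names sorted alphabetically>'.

Contributions: A=18, B=36, C=36, D=36, E=17
Folded: A
Pot levels (distinct totals of non-folded players): 17, 36
Layer 1-17: 17 each from A, B, C, D, E = 17*5 = 85 chips; eligible B, C, D, E
Layer 18-36: A 1 + B 19 + C 19 + D 19 = 58 chips; eligible B, C, D

Pot 1: 85 chips, eligible: B, C, D, E
Pot 2: 58 chips, eligible: B, C, D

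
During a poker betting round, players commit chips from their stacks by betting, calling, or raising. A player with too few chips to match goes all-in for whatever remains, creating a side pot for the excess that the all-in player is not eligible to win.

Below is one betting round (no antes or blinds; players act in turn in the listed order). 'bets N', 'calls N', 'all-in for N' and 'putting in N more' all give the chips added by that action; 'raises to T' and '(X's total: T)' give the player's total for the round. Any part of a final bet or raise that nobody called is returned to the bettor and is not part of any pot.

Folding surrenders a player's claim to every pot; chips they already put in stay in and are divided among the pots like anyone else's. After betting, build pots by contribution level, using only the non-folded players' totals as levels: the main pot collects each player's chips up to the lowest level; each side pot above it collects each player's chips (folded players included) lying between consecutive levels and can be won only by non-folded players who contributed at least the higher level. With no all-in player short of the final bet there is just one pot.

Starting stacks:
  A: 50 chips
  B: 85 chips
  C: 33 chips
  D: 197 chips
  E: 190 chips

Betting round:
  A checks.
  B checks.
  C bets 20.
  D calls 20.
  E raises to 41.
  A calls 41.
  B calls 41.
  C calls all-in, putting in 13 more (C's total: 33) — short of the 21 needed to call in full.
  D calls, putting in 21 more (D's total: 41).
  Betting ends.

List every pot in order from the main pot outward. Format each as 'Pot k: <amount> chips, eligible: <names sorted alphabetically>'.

Pot 1: 165 chips, eligible: A, B, C, D, E
Pot 2: 32 chips, eligible: A, B, D, E

Derivation:
Contributions: A=41, B=41, C=33, D=41, E=41
Pot levels (distinct totals of non-folded players): 33, 41
Layer 1-33: 33 each from A, B, C, D, E = 33*5 = 165 chips; eligible A, B, C, D, E
Layer 34-41: 8 each from A, B, D, E = 8*4 = 32 chips; eligible A, B, D, E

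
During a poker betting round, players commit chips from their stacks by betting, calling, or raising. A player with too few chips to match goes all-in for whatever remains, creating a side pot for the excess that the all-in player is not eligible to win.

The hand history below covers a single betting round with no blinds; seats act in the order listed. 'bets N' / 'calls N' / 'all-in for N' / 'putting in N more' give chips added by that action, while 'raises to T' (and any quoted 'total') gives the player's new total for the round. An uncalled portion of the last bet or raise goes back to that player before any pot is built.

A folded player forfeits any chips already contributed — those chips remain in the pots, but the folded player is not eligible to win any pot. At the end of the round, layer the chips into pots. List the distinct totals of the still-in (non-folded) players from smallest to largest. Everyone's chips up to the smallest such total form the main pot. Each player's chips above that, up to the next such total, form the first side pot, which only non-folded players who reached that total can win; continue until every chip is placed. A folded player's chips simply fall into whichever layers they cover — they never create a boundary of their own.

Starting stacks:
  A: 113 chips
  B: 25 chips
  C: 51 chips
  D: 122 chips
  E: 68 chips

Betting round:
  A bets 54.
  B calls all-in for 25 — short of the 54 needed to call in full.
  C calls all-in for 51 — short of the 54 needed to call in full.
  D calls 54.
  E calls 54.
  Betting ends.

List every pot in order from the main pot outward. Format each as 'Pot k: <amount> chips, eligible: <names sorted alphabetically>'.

Contributions: A=54, B=25, C=51, D=54, E=54
Pot levels (distinct totals of non-folded players): 25, 51, 54
Layer 1-25: 25 each from A, B, C, D, E = 25*5 = 125 chips; eligible A, B, C, D, E
Layer 26-51: 26 each from A, C, D, E = 26*4 = 104 chips; eligible A, C, D, E
Layer 52-54: 3 each from A, D, E = 3*3 = 9 chips; eligible A, D, E

Pot 1: 125 chips, eligible: A, B, C, D, E
Pot 2: 104 chips, eligible: A, C, D, E
Pot 3: 9 chips, eligible: A, D, E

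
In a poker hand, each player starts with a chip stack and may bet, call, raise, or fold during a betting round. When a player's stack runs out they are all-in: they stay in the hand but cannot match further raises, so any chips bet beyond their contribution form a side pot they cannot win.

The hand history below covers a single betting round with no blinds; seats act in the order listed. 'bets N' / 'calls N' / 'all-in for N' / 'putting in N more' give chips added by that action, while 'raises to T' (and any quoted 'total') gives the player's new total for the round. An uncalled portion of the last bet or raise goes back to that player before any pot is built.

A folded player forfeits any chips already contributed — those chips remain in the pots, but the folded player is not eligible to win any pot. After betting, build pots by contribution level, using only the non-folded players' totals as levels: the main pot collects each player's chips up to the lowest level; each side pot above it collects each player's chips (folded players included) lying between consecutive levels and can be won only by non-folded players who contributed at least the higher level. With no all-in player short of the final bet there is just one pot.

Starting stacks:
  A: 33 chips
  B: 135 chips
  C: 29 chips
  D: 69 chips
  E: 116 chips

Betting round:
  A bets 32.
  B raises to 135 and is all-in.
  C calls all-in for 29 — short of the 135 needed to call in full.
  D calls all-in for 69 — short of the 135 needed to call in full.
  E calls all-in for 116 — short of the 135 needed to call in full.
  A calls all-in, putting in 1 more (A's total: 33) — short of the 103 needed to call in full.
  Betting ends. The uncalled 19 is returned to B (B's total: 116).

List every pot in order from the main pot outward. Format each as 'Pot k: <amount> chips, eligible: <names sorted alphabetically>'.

Contributions (after 19 returned to B): A=33, B=116, C=29, D=69, E=116
Pot levels (distinct totals of non-folded players): 29, 33, 69, 116
Layer 1-29: 29 each from A, B, C, D, E = 29*5 = 145 chips; eligible A, B, C, D, E
Layer 30-33: 4 each from A, B, D, E = 4*4 = 16 chips; eligible A, B, D, E
Layer 34-69: 36 each from B, D, E = 36*3 = 108 chips; eligible B, D, E
Layer 70-116: 47 each from B, E = 47*2 = 94 chips; eligible B, E

Pot 1: 145 chips, eligible: A, B, C, D, E
Pot 2: 16 chips, eligible: A, B, D, E
Pot 3: 108 chips, eligible: B, D, E
Pot 4: 94 chips, eligible: B, E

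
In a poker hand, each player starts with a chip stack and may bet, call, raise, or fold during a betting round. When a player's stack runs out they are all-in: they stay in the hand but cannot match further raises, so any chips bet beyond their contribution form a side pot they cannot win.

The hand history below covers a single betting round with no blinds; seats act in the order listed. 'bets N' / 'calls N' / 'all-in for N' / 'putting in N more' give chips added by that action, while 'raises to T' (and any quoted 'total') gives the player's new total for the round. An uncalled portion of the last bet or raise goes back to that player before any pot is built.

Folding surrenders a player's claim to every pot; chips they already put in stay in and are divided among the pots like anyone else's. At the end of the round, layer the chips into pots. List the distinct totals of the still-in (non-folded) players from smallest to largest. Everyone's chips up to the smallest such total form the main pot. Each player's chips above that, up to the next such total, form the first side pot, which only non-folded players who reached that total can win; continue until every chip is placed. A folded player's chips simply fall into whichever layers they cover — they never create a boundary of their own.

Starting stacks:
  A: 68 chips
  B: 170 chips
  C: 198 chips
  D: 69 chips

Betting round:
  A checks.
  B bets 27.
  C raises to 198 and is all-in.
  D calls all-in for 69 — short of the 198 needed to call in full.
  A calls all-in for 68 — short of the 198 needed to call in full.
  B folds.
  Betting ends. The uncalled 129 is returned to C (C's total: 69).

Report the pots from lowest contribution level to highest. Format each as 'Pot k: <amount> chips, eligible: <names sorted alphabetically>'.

Pot 1: 231 chips, eligible: A, C, D
Pot 2: 2 chips, eligible: C, D

Derivation:
Contributions (after 129 returned to C): A=68, B=27, C=69, D=69
Folded: B
Pot levels (distinct totals of non-folded players): 68, 69
Layer 1-68: A 68 + B 27 + C 68 + D 68 = 231 chips; eligible A, C, D
Layer 69-69: 1 each from C, D = 1*2 = 2 chips; eligible C, D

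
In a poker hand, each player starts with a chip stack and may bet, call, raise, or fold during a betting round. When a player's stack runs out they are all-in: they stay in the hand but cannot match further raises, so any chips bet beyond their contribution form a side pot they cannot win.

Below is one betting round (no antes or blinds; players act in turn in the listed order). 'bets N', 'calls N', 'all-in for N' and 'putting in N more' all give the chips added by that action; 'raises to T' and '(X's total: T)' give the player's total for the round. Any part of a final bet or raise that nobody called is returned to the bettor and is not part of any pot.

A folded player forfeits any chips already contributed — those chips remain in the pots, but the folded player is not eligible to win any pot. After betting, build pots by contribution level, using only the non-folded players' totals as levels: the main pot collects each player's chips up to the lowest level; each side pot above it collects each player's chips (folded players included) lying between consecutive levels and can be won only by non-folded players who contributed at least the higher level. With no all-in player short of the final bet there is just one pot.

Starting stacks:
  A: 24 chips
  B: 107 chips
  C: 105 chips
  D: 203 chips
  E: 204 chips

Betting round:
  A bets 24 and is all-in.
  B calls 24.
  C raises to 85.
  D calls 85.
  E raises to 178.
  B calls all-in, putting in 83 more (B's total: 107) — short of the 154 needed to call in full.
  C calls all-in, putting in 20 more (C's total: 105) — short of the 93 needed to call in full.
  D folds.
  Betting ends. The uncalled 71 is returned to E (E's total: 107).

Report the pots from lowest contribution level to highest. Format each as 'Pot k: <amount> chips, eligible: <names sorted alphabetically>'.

Pot 1: 120 chips, eligible: A, B, C, E
Pot 2: 304 chips, eligible: B, C, E
Pot 3: 4 chips, eligible: B, E

Derivation:
Contributions (after 71 returned to E): A=24, B=107, C=105, D=85, E=107
Folded: D
Pot levels (distinct totals of non-folded players): 24, 105, 107
Layer 1-24: 24 each from A, B, C, D, E = 24*5 = 120 chips; eligible A, B, C, E
Layer 25-105: B 81 + C 81 + D 61 + E 81 = 304 chips; eligible B, C, E
Layer 106-107: 2 each from B, E = 2*2 = 4 chips; eligible B, E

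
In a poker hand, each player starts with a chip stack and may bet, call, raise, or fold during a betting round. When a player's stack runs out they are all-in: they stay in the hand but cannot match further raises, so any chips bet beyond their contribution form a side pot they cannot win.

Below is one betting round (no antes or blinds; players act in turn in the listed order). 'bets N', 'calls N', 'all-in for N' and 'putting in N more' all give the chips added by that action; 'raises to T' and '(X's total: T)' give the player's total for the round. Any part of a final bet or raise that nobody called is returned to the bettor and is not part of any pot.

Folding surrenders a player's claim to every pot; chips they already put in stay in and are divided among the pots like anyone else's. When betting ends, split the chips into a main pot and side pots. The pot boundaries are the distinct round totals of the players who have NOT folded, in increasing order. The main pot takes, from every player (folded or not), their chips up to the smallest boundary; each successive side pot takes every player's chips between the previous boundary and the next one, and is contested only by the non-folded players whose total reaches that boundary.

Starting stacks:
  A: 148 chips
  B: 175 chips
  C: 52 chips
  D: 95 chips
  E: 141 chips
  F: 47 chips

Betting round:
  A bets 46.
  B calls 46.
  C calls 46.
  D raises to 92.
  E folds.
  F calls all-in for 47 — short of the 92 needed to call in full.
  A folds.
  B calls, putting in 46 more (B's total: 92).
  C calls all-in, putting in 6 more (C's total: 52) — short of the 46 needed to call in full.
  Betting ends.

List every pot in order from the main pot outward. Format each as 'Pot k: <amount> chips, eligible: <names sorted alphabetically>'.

Contributions: A=46, B=92, C=52, D=92, F=47
Folded: A, E
Pot levels (distinct totals of non-folded players): 47, 52, 92
Layer 1-47: A 46 + B 47 + C 47 + D 47 + F 47 = 234 chips; eligible B, C, D, F
Layer 48-52: 5 each from B, C, D = 5*3 = 15 chips; eligible B, C, D
Layer 53-92: 40 each from B, D = 40*2 = 80 chips; eligible B, D

Pot 1: 234 chips, eligible: B, C, D, F
Pot 2: 15 chips, eligible: B, C, D
Pot 3: 80 chips, eligible: B, D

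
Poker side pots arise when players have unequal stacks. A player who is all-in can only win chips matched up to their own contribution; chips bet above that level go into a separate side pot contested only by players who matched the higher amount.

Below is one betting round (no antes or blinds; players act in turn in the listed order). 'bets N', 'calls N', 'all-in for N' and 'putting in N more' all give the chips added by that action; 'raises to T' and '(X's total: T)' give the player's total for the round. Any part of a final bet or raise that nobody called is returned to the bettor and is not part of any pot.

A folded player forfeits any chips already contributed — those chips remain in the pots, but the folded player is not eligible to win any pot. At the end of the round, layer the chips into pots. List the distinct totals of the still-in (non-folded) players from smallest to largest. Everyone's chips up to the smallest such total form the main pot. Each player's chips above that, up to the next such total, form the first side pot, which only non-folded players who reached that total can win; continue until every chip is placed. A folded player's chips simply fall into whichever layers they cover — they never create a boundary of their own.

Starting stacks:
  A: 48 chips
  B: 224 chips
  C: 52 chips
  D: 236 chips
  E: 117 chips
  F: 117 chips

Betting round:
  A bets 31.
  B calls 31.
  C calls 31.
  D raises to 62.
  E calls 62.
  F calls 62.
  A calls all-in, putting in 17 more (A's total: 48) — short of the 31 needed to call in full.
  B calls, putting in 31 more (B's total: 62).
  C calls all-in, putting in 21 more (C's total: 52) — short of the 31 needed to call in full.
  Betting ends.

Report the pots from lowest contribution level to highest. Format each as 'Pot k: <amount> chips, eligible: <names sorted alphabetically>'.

Pot 1: 288 chips, eligible: A, B, C, D, E, F
Pot 2: 20 chips, eligible: B, C, D, E, F
Pot 3: 40 chips, eligible: B, D, E, F

Derivation:
Contributions: A=48, B=62, C=52, D=62, E=62, F=62
Pot levels (distinct totals of non-folded players): 48, 52, 62
Layer 1-48: 48 each from A, B, C, D, E, F = 48*6 = 288 chips; eligible A, B, C, D, E, F
Layer 49-52: 4 each from B, C, D, E, F = 4*5 = 20 chips; eligible B, C, D, E, F
Layer 53-62: 10 each from B, D, E, F = 10*4 = 40 chips; eligible B, D, E, F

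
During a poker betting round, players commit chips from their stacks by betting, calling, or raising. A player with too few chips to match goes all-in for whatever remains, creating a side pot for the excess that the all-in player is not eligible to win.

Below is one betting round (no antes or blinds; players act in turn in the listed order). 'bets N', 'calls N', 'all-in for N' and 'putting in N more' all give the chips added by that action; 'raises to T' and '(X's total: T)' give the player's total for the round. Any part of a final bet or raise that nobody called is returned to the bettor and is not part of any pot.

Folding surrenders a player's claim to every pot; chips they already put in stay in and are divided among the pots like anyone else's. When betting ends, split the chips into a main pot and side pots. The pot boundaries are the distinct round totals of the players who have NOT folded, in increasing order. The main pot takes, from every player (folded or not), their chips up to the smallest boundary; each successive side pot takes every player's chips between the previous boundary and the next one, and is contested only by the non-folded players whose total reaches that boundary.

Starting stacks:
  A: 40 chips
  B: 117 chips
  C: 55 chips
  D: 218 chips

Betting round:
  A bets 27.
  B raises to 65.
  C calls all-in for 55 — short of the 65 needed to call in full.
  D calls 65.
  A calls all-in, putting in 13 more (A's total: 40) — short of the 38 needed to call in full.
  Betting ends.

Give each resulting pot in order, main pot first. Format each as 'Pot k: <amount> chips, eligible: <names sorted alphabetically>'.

Contributions: A=40, B=65, C=55, D=65
Pot levels (distinct totals of non-folded players): 40, 55, 65
Layer 1-40: 40 each from A, B, C, D = 40*4 = 160 chips; eligible A, B, C, D
Layer 41-55: 15 each from B, C, D = 15*3 = 45 chips; eligible B, C, D
Layer 56-65: 10 each from B, D = 10*2 = 20 chips; eligible B, D

Pot 1: 160 chips, eligible: A, B, C, D
Pot 2: 45 chips, eligible: B, C, D
Pot 3: 20 chips, eligible: B, D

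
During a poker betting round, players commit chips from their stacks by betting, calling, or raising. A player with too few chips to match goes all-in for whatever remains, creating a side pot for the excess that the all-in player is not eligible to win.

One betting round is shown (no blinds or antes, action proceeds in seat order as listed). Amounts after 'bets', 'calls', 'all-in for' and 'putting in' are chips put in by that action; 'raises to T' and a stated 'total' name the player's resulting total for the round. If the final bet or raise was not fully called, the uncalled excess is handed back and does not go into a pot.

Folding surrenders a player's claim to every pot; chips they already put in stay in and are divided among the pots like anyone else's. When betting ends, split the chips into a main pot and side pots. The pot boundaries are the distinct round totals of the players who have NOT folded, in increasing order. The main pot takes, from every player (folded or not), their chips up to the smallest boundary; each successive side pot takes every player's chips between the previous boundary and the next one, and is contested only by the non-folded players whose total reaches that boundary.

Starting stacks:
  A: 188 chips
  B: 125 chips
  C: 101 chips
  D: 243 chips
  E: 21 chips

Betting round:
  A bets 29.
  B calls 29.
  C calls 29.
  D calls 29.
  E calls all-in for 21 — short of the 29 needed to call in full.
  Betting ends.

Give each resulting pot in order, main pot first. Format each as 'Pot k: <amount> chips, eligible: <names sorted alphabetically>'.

Pot 1: 105 chips, eligible: A, B, C, D, E
Pot 2: 32 chips, eligible: A, B, C, D

Derivation:
Contributions: A=29, B=29, C=29, D=29, E=21
Pot levels (distinct totals of non-folded players): 21, 29
Layer 1-21: 21 each from A, B, C, D, E = 21*5 = 105 chips; eligible A, B, C, D, E
Layer 22-29: 8 each from A, B, C, D = 8*4 = 32 chips; eligible A, B, C, D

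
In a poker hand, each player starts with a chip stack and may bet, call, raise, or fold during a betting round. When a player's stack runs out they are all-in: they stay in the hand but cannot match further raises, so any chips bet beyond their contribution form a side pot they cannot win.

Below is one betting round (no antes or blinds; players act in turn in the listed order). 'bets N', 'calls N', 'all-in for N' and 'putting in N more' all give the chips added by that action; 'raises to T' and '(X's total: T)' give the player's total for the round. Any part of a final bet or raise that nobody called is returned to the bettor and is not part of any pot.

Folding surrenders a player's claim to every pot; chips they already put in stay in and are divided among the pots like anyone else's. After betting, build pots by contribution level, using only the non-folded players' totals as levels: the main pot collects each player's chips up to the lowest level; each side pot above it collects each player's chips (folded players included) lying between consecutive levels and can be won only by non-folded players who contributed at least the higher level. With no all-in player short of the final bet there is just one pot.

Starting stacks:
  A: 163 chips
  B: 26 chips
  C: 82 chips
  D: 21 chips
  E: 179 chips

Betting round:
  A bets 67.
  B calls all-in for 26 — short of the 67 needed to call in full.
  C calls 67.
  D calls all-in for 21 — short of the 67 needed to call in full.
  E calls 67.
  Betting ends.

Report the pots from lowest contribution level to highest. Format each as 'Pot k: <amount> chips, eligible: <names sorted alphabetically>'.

Pot 1: 105 chips, eligible: A, B, C, D, E
Pot 2: 20 chips, eligible: A, B, C, E
Pot 3: 123 chips, eligible: A, C, E

Derivation:
Contributions: A=67, B=26, C=67, D=21, E=67
Pot levels (distinct totals of non-folded players): 21, 26, 67
Layer 1-21: 21 each from A, B, C, D, E = 21*5 = 105 chips; eligible A, B, C, D, E
Layer 22-26: 5 each from A, B, C, E = 5*4 = 20 chips; eligible A, B, C, E
Layer 27-67: 41 each from A, C, E = 41*3 = 123 chips; eligible A, C, E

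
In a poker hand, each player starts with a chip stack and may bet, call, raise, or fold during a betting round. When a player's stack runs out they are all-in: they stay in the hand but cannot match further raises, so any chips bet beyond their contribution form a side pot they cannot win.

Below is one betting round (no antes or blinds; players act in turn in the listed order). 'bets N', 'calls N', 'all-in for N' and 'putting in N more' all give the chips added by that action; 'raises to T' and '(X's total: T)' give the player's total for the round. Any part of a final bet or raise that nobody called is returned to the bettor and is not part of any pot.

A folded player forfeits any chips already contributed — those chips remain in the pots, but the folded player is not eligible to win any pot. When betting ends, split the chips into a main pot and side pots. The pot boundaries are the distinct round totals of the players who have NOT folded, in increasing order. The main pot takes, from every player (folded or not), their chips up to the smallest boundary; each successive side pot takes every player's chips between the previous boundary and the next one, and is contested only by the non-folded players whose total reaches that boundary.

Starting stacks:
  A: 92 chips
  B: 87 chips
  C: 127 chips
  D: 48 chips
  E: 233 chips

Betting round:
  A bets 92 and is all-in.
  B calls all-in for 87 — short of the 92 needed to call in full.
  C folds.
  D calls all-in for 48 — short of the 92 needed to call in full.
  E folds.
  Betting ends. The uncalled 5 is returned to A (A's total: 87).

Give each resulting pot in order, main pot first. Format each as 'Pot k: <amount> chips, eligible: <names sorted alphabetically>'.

Contributions (after 5 returned to A): A=87, B=87, D=48
Folded: C, E
Pot levels (distinct totals of non-folded players): 48, 87
Layer 1-48: 48 each from A, B, D = 48*3 = 144 chips; eligible A, B, D
Layer 49-87: 39 each from A, B = 39*2 = 78 chips; eligible A, B

Pot 1: 144 chips, eligible: A, B, D
Pot 2: 78 chips, eligible: A, B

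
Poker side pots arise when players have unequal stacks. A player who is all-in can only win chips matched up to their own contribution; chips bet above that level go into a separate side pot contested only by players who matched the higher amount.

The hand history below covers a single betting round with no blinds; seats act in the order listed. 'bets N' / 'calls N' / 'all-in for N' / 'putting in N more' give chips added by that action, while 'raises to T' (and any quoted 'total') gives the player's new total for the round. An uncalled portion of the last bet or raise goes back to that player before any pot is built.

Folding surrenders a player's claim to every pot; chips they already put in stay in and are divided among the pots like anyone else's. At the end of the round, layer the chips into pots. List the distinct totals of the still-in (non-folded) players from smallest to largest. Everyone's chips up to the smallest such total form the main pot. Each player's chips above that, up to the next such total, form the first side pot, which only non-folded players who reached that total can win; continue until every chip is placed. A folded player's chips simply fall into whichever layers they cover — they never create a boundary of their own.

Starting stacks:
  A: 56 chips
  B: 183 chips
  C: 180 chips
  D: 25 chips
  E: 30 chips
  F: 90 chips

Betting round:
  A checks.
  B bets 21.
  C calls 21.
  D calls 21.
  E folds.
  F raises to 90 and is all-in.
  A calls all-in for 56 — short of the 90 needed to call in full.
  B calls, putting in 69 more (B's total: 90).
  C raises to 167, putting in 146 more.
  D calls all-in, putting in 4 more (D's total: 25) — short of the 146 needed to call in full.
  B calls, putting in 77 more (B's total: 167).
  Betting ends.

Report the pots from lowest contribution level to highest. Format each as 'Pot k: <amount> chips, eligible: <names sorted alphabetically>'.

Pot 1: 125 chips, eligible: A, B, C, D, F
Pot 2: 124 chips, eligible: A, B, C, F
Pot 3: 102 chips, eligible: B, C, F
Pot 4: 154 chips, eligible: B, C

Derivation:
Contributions: A=56, B=167, C=167, D=25, F=90
Folded: E
Pot levels (distinct totals of non-folded players): 25, 56, 90, 167
Layer 1-25: 25 each from A, B, C, D, F = 25*5 = 125 chips; eligible A, B, C, D, F
Layer 26-56: 31 each from A, B, C, F = 31*4 = 124 chips; eligible A, B, C, F
Layer 57-90: 34 each from B, C, F = 34*3 = 102 chips; eligible B, C, F
Layer 91-167: 77 each from B, C = 77*2 = 154 chips; eligible B, C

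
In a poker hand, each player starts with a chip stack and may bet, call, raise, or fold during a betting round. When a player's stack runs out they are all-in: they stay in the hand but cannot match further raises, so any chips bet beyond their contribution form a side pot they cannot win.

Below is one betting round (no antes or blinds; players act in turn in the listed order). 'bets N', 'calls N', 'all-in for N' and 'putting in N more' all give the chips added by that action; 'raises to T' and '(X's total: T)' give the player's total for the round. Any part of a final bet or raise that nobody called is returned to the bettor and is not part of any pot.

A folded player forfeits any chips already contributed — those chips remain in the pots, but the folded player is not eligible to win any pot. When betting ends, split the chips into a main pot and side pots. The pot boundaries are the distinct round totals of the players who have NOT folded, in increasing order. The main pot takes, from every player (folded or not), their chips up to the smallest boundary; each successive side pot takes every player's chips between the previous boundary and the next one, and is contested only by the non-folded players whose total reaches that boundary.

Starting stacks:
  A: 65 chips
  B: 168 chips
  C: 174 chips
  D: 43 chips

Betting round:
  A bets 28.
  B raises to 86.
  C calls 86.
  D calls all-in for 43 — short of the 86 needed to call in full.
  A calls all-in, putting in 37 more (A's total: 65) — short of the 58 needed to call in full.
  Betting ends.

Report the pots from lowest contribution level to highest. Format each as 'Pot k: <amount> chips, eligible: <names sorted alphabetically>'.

Pot 1: 172 chips, eligible: A, B, C, D
Pot 2: 66 chips, eligible: A, B, C
Pot 3: 42 chips, eligible: B, C

Derivation:
Contributions: A=65, B=86, C=86, D=43
Pot levels (distinct totals of non-folded players): 43, 65, 86
Layer 1-43: 43 each from A, B, C, D = 43*4 = 172 chips; eligible A, B, C, D
Layer 44-65: 22 each from A, B, C = 22*3 = 66 chips; eligible A, B, C
Layer 66-86: 21 each from B, C = 21*2 = 42 chips; eligible B, C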